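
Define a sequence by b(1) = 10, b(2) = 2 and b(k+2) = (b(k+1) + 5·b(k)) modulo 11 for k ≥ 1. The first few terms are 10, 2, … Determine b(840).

We have b(1) = 10, b(2) = 2, b(3) = 8, b(4) = 7, b(5) = 3, b(6) = 5, b(7) = 9, b(8) = 1, b(9) = 2, b(10) = 7, b(11) = 6, b(12) = 8, b(13) = 5, b(14) = 1, b(15) = 4, b(16) = 9, b(17) = 7, b(18) = 8, b(19) = 10, b(20) = 6, b(21) = 1, b(22) = 9, b(23) = 3, b(24) = 4, b(25) = 8, b(26) = 6, b(27) = 2, b(28) = 10, b(29) = 9, b(30) = 4, b(31) = 5, b(32) = 3, b(33) = 6, b(34) = 10, b(35) = 7, b(36) = 2, b(37) = 4, b(38) = 3, b(39) = 1, b(40) = 5, b(41) = 10, b(42) = 2.
The sequence repeats with period 40.
So b(840) = b(1 + ((840-1) mod 40)) = b(40) = 5.

5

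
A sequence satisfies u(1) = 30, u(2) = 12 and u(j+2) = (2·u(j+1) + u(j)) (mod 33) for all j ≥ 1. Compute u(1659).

We have u(1) = 30; u(2) = 12; u(3) = 21; u(4) = 21; u(5) = 30; u(6) = 15; u(7) = 27; u(8) = 3; u(9) = 0; u(10) = 3; u(11) = 6; u(12) = 15; u(13) = 3; u(14) = 21; u(15) = 12; u(16) = 12; u(17) = 3; u(18) = 18; u(19) = 6; u(20) = 30; u(21) = 0; u(22) = 30; u(23) = 27; u(24) = 18; u(25) = 30; u(26) = 12.
Since (u(25), u(26)) = (u(1), u(2)) = (30, 12) (two consecutive terms determine the rest), the sequence is periodic with period 24.
(1659 - 1) mod 24 = 2, so u(1659) = u(3) = 21.

21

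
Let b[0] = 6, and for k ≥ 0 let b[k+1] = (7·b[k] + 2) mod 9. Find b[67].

5

Listing terms: b[0] = 6,  b[1] = 8,  b[2] = 4,  b[3] = 3,  b[4] = 5,  b[5] = 1,  b[6] = 0,  b[7] = 2,  b[8] = 7,  b[9] = 6.
Since b[9] = b[0] = 6, the sequence is periodic with period 9.
So b[67] = b[0 + ((67-0) mod 9)] = b[4] = 5.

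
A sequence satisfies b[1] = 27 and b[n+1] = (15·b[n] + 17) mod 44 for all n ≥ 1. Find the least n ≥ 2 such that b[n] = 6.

4

We have b[1] = 27; b[2] = 26; b[3] = 11; b[4] = 6; b[5] = 19; b[6] = 38; b[7] = 15; b[8] = 22; b[9] = 39; b[10] = 30; b[11] = 27.
The sequence repeats with period 10.
The value 6 first appears (with n ≥ 2) at b[4].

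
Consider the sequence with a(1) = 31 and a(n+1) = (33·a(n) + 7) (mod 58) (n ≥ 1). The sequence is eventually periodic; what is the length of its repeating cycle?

Computing terms: a(1) = 31,  a(2) = 44,  a(3) = 9,  a(4) = 14,  a(5) = 5,  a(6) = 56,  a(7) = 57,  a(8) = 32,  a(9) = 19,  a(10) = 54,  a(11) = 49,  a(12) = 0,  a(13) = 7,  a(14) = 6,  a(15) = 31.
The sequence repeats with period 14.

14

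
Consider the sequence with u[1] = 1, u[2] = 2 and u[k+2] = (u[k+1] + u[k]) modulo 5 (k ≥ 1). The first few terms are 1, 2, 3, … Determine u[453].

2

We have u[1] = 1,  u[2] = 2,  u[3] = 3,  u[4] = 0,  u[5] = 3,  u[6] = 3,  u[7] = 1,  u[8] = 4,  u[9] = 0,  u[10] = 4,  u[11] = 4,  u[12] = 3,  u[13] = 2,  u[14] = 0,  u[15] = 2,  u[16] = 2,  u[17] = 4,  u[18] = 1,  u[19] = 0,  u[20] = 1,  u[21] = 1,  u[22] = 2.
The sequence repeats with period 20.
So u[453] = u[1 + ((453-1) mod 20)] = u[13] = 2.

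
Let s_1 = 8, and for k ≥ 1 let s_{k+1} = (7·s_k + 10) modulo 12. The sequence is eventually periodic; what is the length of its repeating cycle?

6

We have s_1 = 8; s_2 = 6; s_3 = 4; s_4 = 2; s_5 = 0; s_6 = 10; s_7 = 8.
The sequence repeats with period 6.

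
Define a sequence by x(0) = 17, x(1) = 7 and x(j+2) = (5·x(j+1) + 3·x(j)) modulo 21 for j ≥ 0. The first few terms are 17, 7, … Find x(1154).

2

Listing terms: x(0) = 17; x(1) = 7; x(2) = 2; x(3) = 10; x(4) = 14; x(5) = 16; x(6) = 17; x(7) = 7.
Since (x(6), x(7)) = (x(0), x(1)) = (17, 7) (two consecutive terms determine the rest), the sequence is periodic with period 6.
(1154 - 0) mod 6 = 2, so x(1154) = x(2) = 2.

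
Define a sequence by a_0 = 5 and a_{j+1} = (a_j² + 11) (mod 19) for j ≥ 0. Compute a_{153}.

3

We have a_0 = 5, a_1 = 17, a_2 = 15, a_3 = 8, a_4 = 18, a_5 = 12, a_6 = 3, a_7 = 1, a_8 = 12.
Since a_8 = a_5 = 12, the sequence is eventually periodic: after a pre-period of length 5 it cycles with period 3.
For j ≥ 5, a_j depends only on (j - 5) mod 3. (153 - 5) mod 3 = 1, so a_{153} = a_6 = 3.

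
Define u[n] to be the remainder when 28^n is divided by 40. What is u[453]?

8

Listing terms: u[1] = 28, u[2] = 24, u[3] = 32, u[4] = 16, u[5] = 8, u[6] = 24.
Since u[6] = u[2] = 24, the sequence is eventually periodic: after a pre-period of length 1 it cycles with period 4.
For n ≥ 2, u[n] depends only on (n - 2) mod 4. (453 - 2) mod 4 = 3, so u[453] = u[5] = 8.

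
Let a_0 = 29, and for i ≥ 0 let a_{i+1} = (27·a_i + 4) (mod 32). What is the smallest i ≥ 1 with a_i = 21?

We have a_0 = 29,  a_1 = 19,  a_2 = 5,  a_3 = 11,  a_4 = 13,  a_5 = 3,  a_6 = 21,  a_7 = 27,  a_8 = 29.
Since a_8 = a_0 = 29, the sequence is periodic with period 8.
The value 21 first appears (with i ≥ 1) at a_6.

6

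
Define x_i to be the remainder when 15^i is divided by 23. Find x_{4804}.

We have x_1 = 15; x_2 = 18; x_3 = 17; x_4 = 2; x_5 = 7; x_6 = 13; x_7 = 11; x_8 = 4; x_9 = 14; x_{10} = 3; x_{11} = 22; x_{12} = 8; x_{13} = 5; x_{14} = 6; x_{15} = 21; x_{16} = 16; x_{17} = 10; x_{18} = 12; x_{19} = 19; x_{20} = 9; x_{21} = 20; x_{22} = 1; x_{23} = 15.
The sequence repeats with period 22.
So x_{4804} = x_{1 + ((4804-1) mod 22)} = x_8 = 4.

4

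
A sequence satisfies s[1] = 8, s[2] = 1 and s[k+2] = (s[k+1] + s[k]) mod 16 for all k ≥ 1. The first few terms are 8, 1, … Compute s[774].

13

We have s[1] = 8; s[2] = 1; s[3] = 9; s[4] = 10; s[5] = 3; s[6] = 13; s[7] = 0; s[8] = 13; s[9] = 13; s[10] = 10; s[11] = 7; s[12] = 1; s[13] = 8; s[14] = 9; s[15] = 1; s[16] = 10; s[17] = 11; s[18] = 5; s[19] = 0; s[20] = 5; s[21] = 5; s[22] = 10; s[23] = 15; s[24] = 9; s[25] = 8; s[26] = 1.
Since (s[25], s[26]) = (s[1], s[2]) = (8, 1) (two consecutive terms determine the rest), the sequence is periodic with period 24.
(774 - 1) mod 24 = 5, so s[774] = s[6] = 13.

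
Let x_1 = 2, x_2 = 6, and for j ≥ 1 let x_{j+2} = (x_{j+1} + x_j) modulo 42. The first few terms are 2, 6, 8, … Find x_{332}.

14

x_1 = 2, x_2 = 6, x_3 = 8, x_4 = 14, x_5 = 22, x_6 = 36, x_7 = 16, x_8 = 10, x_9 = 26, x_{10} = 36, x_{11} = 20, x_{12} = 14, x_{13} = 34, x_{14} = 6, x_{15} = 40, x_{16} = 4, x_{17} = 2, x_{18} = 6.
The sequence repeats with period 16.
(332 - 1) mod 16 = 11, so x_{332} = x_{12} = 14.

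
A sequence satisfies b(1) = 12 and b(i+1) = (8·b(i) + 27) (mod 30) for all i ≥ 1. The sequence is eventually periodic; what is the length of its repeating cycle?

4

Listing terms: b(1) = 12, b(2) = 3, b(3) = 21, b(4) = 15, b(5) = 27, b(6) = 3.
Since b(6) = b(2) = 3, the sequence is eventually periodic: after a pre-period of length 1 it cycles with period 4.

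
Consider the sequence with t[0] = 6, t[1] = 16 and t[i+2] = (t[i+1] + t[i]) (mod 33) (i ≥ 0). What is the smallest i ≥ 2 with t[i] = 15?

16

t[0] = 6; t[1] = 16; t[2] = 22; t[3] = 5; t[4] = 27; t[5] = 32; t[6] = 26; t[7] = 25; t[8] = 18; t[9] = 10; t[10] = 28; t[11] = 5; t[12] = 0; t[13] = 5; t[14] = 5; t[15] = 10; t[16] = 15; t[17] = 25; t[18] = 7; t[19] = 32; t[20] = 6; t[21] = 5; t[22] = 11; t[23] = 16; t[24] = 27; t[25] = 10; t[26] = 4; t[27] = 14; t[28] = 18; t[29] = 32; t[30] = 17; t[31] = 16; t[32] = 0; t[33] = 16; t[34] = 16; t[35] = 32; t[36] = 15; t[37] = 14; t[38] = 29; t[39] = 10; t[40] = 6; t[41] = 16.
The sequence repeats with period 40.
The value 15 first appears (with i ≥ 2) at t[16].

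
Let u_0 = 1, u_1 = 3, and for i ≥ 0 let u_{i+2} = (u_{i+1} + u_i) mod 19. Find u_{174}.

8

We have u_0 = 1; u_1 = 3; u_2 = 4; u_3 = 7; u_4 = 11; u_5 = 18; u_6 = 10; u_7 = 9; u_8 = 0; u_9 = 9; u_{10} = 9; u_{11} = 18; u_{12} = 8; u_{13} = 7; u_{14} = 15; u_{15} = 3; u_{16} = 18; u_{17} = 2; u_{18} = 1; u_{19} = 3.
The sequence repeats with period 18.
So u_{174} = u_{0 + ((174-0) mod 18)} = u_{12} = 8.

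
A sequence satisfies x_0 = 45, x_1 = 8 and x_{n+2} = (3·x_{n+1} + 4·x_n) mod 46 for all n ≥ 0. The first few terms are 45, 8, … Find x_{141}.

Computing terms: x_0 = 45; x_1 = 8; x_2 = 20; x_3 = 0; x_4 = 34; x_5 = 10; x_6 = 28; x_7 = 32; x_8 = 24; x_9 = 16; x_{10} = 6; x_{11} = 36; x_{12} = 40; x_{13} = 34; x_{14} = 32; x_{15} = 2; x_{16} = 42; x_{17} = 42; x_{18} = 18; x_{19} = 38; x_{20} = 2; x_{21} = 20; x_{22} = 22; x_{23} = 8; x_{24} = 20.
Since (x_{23}, x_{24}) = (x_1, x_2) = (8, 20) (two consecutive terms determine the rest), the sequence is eventually periodic: after a pre-period of length 1 it cycles with period 22.
For n ≥ 1, x_n depends only on (n - 1) mod 22. (141 - 1) mod 22 = 8, so x_{141} = x_9 = 16.

16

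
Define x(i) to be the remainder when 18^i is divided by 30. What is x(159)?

12

x(0) = 1,  x(1) = 18,  x(2) = 24,  x(3) = 12,  x(4) = 6,  x(5) = 18.
Since x(5) = x(1) = 18, the sequence is eventually periodic: after a pre-period of length 1 it cycles with period 4.
For i ≥ 1, x(i) depends only on (i - 1) mod 4. (159 - 1) mod 4 = 2, so x(159) = x(3) = 12.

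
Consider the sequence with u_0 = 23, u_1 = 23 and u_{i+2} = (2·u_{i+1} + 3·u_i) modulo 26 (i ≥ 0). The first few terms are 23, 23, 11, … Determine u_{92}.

11

Listing terms: u_0 = 23,  u_1 = 23,  u_2 = 11,  u_3 = 13,  u_4 = 7,  u_5 = 1,  u_6 = 23,  u_7 = 23.
The sequence repeats with period 6.
(92 - 0) mod 6 = 2, so u_{92} = u_2 = 11.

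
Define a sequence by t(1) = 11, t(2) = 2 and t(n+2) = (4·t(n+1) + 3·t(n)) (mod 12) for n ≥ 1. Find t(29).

Listing terms: t(1) = 11, t(2) = 2, t(3) = 5, t(4) = 2, t(5) = 11, t(6) = 2.
Since (t(5), t(6)) = (t(1), t(2)) = (11, 2) (two consecutive terms determine the rest), the sequence is periodic with period 4.
(29 - 1) mod 4 = 0, so t(29) = t(1) = 11.

11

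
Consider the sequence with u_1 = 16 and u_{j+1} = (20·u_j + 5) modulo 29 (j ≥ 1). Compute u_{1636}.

u_1 = 16, u_2 = 6, u_3 = 9, u_4 = 11, u_5 = 22, u_6 = 10, u_7 = 2, u_8 = 16.
Since u_8 = u_1 = 16, the sequence is periodic with period 7.
So u_{1636} = u_{1 + ((1636-1) mod 7)} = u_5 = 22.

22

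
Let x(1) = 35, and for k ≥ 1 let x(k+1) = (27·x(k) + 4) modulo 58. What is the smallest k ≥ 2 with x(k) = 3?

24

Listing terms: x(1) = 35; x(2) = 21; x(3) = 49; x(4) = 51; x(5) = 47; x(6) = 55; x(7) = 39; x(8) = 13; x(9) = 7; x(10) = 19; x(11) = 53; x(12) = 43; x(13) = 5; x(14) = 23; x(15) = 45; x(16) = 1; x(17) = 31; x(18) = 29; x(19) = 33; x(20) = 25; x(21) = 41; x(22) = 9; x(23) = 15; x(24) = 3; x(25) = 27; x(26) = 37; x(27) = 17; x(28) = 57; x(29) = 35.
The sequence repeats with period 28.
The value 3 first appears (with k ≥ 2) at x(24).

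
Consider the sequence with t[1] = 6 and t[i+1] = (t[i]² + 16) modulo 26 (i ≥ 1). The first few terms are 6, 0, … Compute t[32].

Listing terms: t[1] = 6; t[2] = 0; t[3] = 16; t[4] = 12; t[5] = 4; t[6] = 6.
Since t[6] = t[1] = 6, the sequence is periodic with period 5.
(32 - 1) mod 5 = 1, so t[32] = t[2] = 0.

0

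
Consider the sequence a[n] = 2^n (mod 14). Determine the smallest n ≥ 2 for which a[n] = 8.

3

Computing terms: a[1] = 2,  a[2] = 4,  a[3] = 8,  a[4] = 2.
The sequence repeats with period 3.
The value 8 first appears (with n ≥ 2) at a[3].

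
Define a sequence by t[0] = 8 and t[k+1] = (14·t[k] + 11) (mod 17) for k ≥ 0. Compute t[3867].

We have t[0] = 8, t[1] = 4, t[2] = 16, t[3] = 14, t[4] = 3, t[5] = 2, t[6] = 5, t[7] = 13, t[8] = 6, t[9] = 10, t[10] = 15, t[11] = 0, t[12] = 11, t[13] = 12, t[14] = 9, t[15] = 1, t[16] = 8.
The sequence repeats with period 16.
(3867 - 0) mod 16 = 11, so t[3867] = t[11] = 0.

0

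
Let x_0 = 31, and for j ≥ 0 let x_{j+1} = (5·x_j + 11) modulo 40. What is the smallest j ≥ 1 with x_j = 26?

Listing terms: x_0 = 31; x_1 = 6; x_2 = 1; x_3 = 16; x_4 = 11; x_5 = 26; x_6 = 21; x_7 = 36; x_8 = 31.
The sequence repeats with period 8.
The value 26 first appears (with j ≥ 1) at x_5.

5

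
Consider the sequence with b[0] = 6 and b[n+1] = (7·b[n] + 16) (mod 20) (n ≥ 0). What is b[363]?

10

Listing terms: b[0] = 6,  b[1] = 18,  b[2] = 2,  b[3] = 10,  b[4] = 6.
Since b[4] = b[0] = 6, the sequence is periodic with period 4.
(363 - 0) mod 4 = 3, so b[363] = b[3] = 10.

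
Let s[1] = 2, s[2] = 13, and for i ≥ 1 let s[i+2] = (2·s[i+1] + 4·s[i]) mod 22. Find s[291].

2

s[1] = 2; s[2] = 13; s[3] = 12; s[4] = 10; s[5] = 2; s[6] = 0; s[7] = 8; s[8] = 16; s[9] = 20; s[10] = 16; s[11] = 2; s[12] = 2; s[13] = 12; s[14] = 10.
Since (s[13], s[14]) = (s[3], s[4]) = (12, 10) (two consecutive terms determine the rest), the sequence is eventually periodic: after a pre-period of length 2 it cycles with period 10.
For i ≥ 3, s[i] depends only on (i - 3) mod 10. (291 - 3) mod 10 = 8, so s[291] = s[11] = 2.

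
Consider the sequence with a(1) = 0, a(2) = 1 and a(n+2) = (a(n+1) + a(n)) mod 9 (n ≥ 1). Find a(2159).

a(1) = 0; a(2) = 1; a(3) = 1; a(4) = 2; a(5) = 3; a(6) = 5; a(7) = 8; a(8) = 4; a(9) = 3; a(10) = 7; a(11) = 1; a(12) = 8; a(13) = 0; a(14) = 8; a(15) = 8; a(16) = 7; a(17) = 6; a(18) = 4; a(19) = 1; a(20) = 5; a(21) = 6; a(22) = 2; a(23) = 8; a(24) = 1; a(25) = 0; a(26) = 1.
Since (a(25), a(26)) = (a(1), a(2)) = (0, 1) (two consecutive terms determine the rest), the sequence is periodic with period 24.
(2159 - 1) mod 24 = 22, so a(2159) = a(23) = 8.

8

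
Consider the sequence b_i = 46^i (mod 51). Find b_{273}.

b_0 = 1,  b_1 = 46,  b_2 = 25,  b_3 = 28,  b_4 = 13,  b_5 = 37,  b_6 = 19,  b_7 = 7,  b_8 = 16,  b_9 = 22,  b_{10} = 43,  b_{11} = 40,  b_{12} = 4,  b_{13} = 31,  b_{14} = 49,  b_{15} = 10,  b_{16} = 1.
The sequence repeats with period 16.
(273 - 0) mod 16 = 1, so b_{273} = b_1 = 46.

46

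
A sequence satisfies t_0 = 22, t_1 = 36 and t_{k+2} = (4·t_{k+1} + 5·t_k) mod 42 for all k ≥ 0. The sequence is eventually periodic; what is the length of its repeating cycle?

6

Listing terms: t_0 = 22; t_1 = 36; t_2 = 2; t_3 = 20; t_4 = 6; t_5 = 40; t_6 = 22; t_7 = 36.
The sequence repeats with period 6.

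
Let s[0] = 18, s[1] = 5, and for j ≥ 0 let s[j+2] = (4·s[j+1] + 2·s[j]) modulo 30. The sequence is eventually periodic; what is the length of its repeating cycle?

12

Computing terms: s[0] = 18, s[1] = 5, s[2] = 26, s[3] = 24, s[4] = 28, s[5] = 10, s[6] = 6, s[7] = 14, s[8] = 8, s[9] = 0, s[10] = 16, s[11] = 4, s[12] = 18, s[13] = 20, s[14] = 26, s[15] = 24.
Since (s[14], s[15]) = (s[2], s[3]) = (26, 24) (two consecutive terms determine the rest), the sequence is eventually periodic: after a pre-period of length 2 it cycles with period 12.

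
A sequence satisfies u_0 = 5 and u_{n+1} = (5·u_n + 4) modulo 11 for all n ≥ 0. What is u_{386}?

Computing terms: u_0 = 5, u_1 = 7, u_2 = 6, u_3 = 1, u_4 = 9, u_5 = 5.
Since u_5 = u_0 = 5, the sequence is periodic with period 5.
So u_{386} = u_{0 + ((386-0) mod 5)} = u_1 = 7.

7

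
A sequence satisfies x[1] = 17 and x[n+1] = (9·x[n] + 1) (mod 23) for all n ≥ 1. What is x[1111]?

12

Listing terms: x[1] = 17,  x[2] = 16,  x[3] = 7,  x[4] = 18,  x[5] = 2,  x[6] = 19,  x[7] = 11,  x[8] = 8,  x[9] = 4,  x[10] = 14,  x[11] = 12,  x[12] = 17.
The sequence repeats with period 11.
So x[1111] = x[1 + ((1111-1) mod 11)] = x[11] = 12.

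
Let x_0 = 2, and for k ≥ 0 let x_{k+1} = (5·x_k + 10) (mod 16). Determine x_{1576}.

x_0 = 2; x_1 = 4; x_2 = 14; x_3 = 0; x_4 = 10; x_5 = 12; x_6 = 6; x_7 = 8; x_8 = 2.
Since x_8 = x_0 = 2, the sequence is periodic with period 8.
(1576 - 0) mod 8 = 0, so x_{1576} = x_0 = 2.

2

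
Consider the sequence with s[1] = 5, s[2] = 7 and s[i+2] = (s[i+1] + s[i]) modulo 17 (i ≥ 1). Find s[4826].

7

Listing terms: s[1] = 5; s[2] = 7; s[3] = 12; s[4] = 2; s[5] = 14; s[6] = 16; s[7] = 13; s[8] = 12; s[9] = 8; s[10] = 3; s[11] = 11; s[12] = 14; s[13] = 8; s[14] = 5; s[15] = 13; s[16] = 1; s[17] = 14; s[18] = 15; s[19] = 12; s[20] = 10; s[21] = 5; s[22] = 15; s[23] = 3; s[24] = 1; s[25] = 4; s[26] = 5; s[27] = 9; s[28] = 14; s[29] = 6; s[30] = 3; s[31] = 9; s[32] = 12; s[33] = 4; s[34] = 16; s[35] = 3; s[36] = 2; s[37] = 5; s[38] = 7.
Since (s[37], s[38]) = (s[1], s[2]) = (5, 7) (two consecutive terms determine the rest), the sequence is periodic with period 36.
(4826 - 1) mod 36 = 1, so s[4826] = s[2] = 7.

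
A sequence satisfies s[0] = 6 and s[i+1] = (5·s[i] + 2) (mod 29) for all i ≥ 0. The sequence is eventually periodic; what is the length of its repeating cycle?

Listing terms: s[0] = 6; s[1] = 3; s[2] = 17; s[3] = 0; s[4] = 2; s[5] = 12; s[6] = 4; s[7] = 22; s[8] = 25; s[9] = 11; s[10] = 28; s[11] = 26; s[12] = 16; s[13] = 24; s[14] = 6.
Since s[14] = s[0] = 6, the sequence is periodic with period 14.

14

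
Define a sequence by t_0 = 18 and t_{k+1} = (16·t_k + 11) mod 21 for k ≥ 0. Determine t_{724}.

5

We have t_0 = 18, t_1 = 5, t_2 = 7, t_3 = 18.
The sequence repeats with period 3.
So t_{724} = t_{0 + ((724-0) mod 3)} = t_1 = 5.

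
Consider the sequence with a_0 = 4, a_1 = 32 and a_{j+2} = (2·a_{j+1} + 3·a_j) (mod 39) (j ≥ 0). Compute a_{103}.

a_0 = 4,  a_1 = 32,  a_2 = 37,  a_3 = 14,  a_4 = 22,  a_5 = 8,  a_6 = 4,  a_7 = 32.
The sequence repeats with period 6.
(103 - 0) mod 6 = 1, so a_{103} = a_1 = 32.

32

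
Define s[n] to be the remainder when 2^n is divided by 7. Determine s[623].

4

Listing terms: s[0] = 1, s[1] = 2, s[2] = 4, s[3] = 1.
The sequence repeats with period 3.
So s[623] = s[0 + ((623-0) mod 3)] = s[2] = 4.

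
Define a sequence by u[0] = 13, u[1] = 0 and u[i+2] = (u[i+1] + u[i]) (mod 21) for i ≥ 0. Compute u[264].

Listing terms: u[0] = 13, u[1] = 0, u[2] = 13, u[3] = 13, u[4] = 5, u[5] = 18, u[6] = 2, u[7] = 20, u[8] = 1, u[9] = 0, u[10] = 1, u[11] = 1, u[12] = 2, u[13] = 3, u[14] = 5, u[15] = 8, u[16] = 13, u[17] = 0.
Since (u[16], u[17]) = (u[0], u[1]) = (13, 0) (two consecutive terms determine the rest), the sequence is periodic with period 16.
(264 - 0) mod 16 = 8, so u[264] = u[8] = 1.

1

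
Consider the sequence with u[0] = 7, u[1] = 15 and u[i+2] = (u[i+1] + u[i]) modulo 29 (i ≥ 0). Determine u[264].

28

u[0] = 7, u[1] = 15, u[2] = 22, u[3] = 8, u[4] = 1, u[5] = 9, u[6] = 10, u[7] = 19, u[8] = 0, u[9] = 19, u[10] = 19, u[11] = 9, u[12] = 28, u[13] = 8, u[14] = 7, u[15] = 15.
Since (u[14], u[15]) = (u[0], u[1]) = (7, 15) (two consecutive terms determine the rest), the sequence is periodic with period 14.
(264 - 0) mod 14 = 12, so u[264] = u[12] = 28.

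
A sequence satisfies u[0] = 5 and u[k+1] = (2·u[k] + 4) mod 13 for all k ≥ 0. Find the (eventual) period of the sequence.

12

u[0] = 5; u[1] = 1; u[2] = 6; u[3] = 3; u[4] = 10; u[5] = 11; u[6] = 0; u[7] = 4; u[8] = 12; u[9] = 2; u[10] = 8; u[11] = 7; u[12] = 5.
The sequence repeats with period 12.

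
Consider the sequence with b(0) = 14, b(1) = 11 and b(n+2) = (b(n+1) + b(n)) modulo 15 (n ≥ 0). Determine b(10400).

14

Computing terms: b(0) = 14; b(1) = 11; b(2) = 10; b(3) = 6; b(4) = 1; b(5) = 7; b(6) = 8; b(7) = 0; b(8) = 8; b(9) = 8; b(10) = 1; b(11) = 9; b(12) = 10; b(13) = 4; b(14) = 14; b(15) = 3; b(16) = 2; b(17) = 5; b(18) = 7; b(19) = 12; b(20) = 4; b(21) = 1; b(22) = 5; b(23) = 6; b(24) = 11; b(25) = 2; b(26) = 13; b(27) = 0; b(28) = 13; b(29) = 13; b(30) = 11; b(31) = 9; b(32) = 5; b(33) = 14; b(34) = 4; b(35) = 3; b(36) = 7; b(37) = 10; b(38) = 2; b(39) = 12; b(40) = 14; b(41) = 11.
The sequence repeats with period 40.
So b(10400) = b(0 + ((10400-0) mod 40)) = b(0) = 14.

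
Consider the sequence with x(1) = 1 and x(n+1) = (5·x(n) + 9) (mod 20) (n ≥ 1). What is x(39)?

19

Listing terms: x(1) = 1; x(2) = 14; x(3) = 19; x(4) = 4; x(5) = 9; x(6) = 14.
Since x(6) = x(2) = 14, the sequence is eventually periodic: after a pre-period of length 1 it cycles with period 4.
For n ≥ 2, x(n) depends only on (n - 2) mod 4. (39 - 2) mod 4 = 1, so x(39) = x(3) = 19.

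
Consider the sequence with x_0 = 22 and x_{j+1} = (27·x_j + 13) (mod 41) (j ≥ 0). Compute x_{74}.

x_0 = 22; x_1 = 33; x_2 = 2; x_3 = 26; x_4 = 18; x_5 = 7; x_6 = 38; x_7 = 14; x_8 = 22.
The sequence repeats with period 8.
(74 - 0) mod 8 = 2, so x_{74} = x_2 = 2.

2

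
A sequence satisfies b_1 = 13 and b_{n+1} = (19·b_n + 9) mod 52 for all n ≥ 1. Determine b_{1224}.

44

b_1 = 13; b_2 = 48; b_3 = 37; b_4 = 36; b_5 = 17; b_6 = 20; b_7 = 25; b_8 = 16; b_9 = 1; b_{10} = 28; b_{11} = 21; b_{12} = 44; b_{13} = 13.
Since b_{13} = b_1 = 13, the sequence is periodic with period 12.
(1224 - 1) mod 12 = 11, so b_{1224} = b_{12} = 44.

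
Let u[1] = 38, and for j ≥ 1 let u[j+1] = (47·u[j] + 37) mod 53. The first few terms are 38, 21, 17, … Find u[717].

21

We have u[1] = 38; u[2] = 21; u[3] = 17; u[4] = 41; u[5] = 3; u[6] = 19; u[7] = 29; u[8] = 22; u[9] = 11; u[10] = 24; u[11] = 52; u[12] = 43; u[13] = 44; u[14] = 38.
The sequence repeats with period 13.
So u[717] = u[1 + ((717-1) mod 13)] = u[2] = 21.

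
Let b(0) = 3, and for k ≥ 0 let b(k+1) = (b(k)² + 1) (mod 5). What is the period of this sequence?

We have b(0) = 3; b(1) = 0; b(2) = 1; b(3) = 2; b(4) = 0.
Since b(4) = b(1) = 0, the sequence is eventually periodic: after a pre-period of length 1 it cycles with period 3.

3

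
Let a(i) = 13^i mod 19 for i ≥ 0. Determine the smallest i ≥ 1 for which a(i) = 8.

15

We have a(0) = 1, a(1) = 13, a(2) = 17, a(3) = 12, a(4) = 4, a(5) = 14, a(6) = 11, a(7) = 10, a(8) = 16, a(9) = 18, a(10) = 6, a(11) = 2, a(12) = 7, a(13) = 15, a(14) = 5, a(15) = 8, a(16) = 9, a(17) = 3, a(18) = 1.
The sequence repeats with period 18.
The value 8 first appears (with i ≥ 1) at a(15).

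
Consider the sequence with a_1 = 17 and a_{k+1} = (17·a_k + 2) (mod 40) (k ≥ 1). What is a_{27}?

a_1 = 17; a_2 = 11; a_3 = 29; a_4 = 15; a_5 = 17.
Since a_5 = a_1 = 17, the sequence is periodic with period 4.
So a_{27} = a_{1 + ((27-1) mod 4)} = a_3 = 29.

29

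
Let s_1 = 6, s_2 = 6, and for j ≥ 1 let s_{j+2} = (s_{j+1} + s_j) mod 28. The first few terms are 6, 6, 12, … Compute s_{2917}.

s_1 = 6; s_2 = 6; s_3 = 12; s_4 = 18; s_5 = 2; s_6 = 20; s_7 = 22; s_8 = 14; s_9 = 8; s_{10} = 22; s_{11} = 2; s_{12} = 24; s_{13} = 26; s_{14} = 22; s_{15} = 20; s_{16} = 14; s_{17} = 6; s_{18} = 20; s_{19} = 26; s_{20} = 18; s_{21} = 16; s_{22} = 6; s_{23} = 22; s_{24} = 0; s_{25} = 22; s_{26} = 22; s_{27} = 16; s_{28} = 10; s_{29} = 26; s_{30} = 8; s_{31} = 6; s_{32} = 14; s_{33} = 20; s_{34} = 6; s_{35} = 26; s_{36} = 4; s_{37} = 2; s_{38} = 6; s_{39} = 8; s_{40} = 14; s_{41} = 22; s_{42} = 8; s_{43} = 2; s_{44} = 10; s_{45} = 12; s_{46} = 22; s_{47} = 6; s_{48} = 0; s_{49} = 6; s_{50} = 6.
Since (s_{49}, s_{50}) = (s_1, s_2) = (6, 6) (two consecutive terms determine the rest), the sequence is periodic with period 48.
So s_{2917} = s_{1 + ((2917-1) mod 48)} = s_{37} = 2.

2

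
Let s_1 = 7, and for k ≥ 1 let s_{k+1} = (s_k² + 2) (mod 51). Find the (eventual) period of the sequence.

4

s_1 = 7; s_2 = 0; s_3 = 2; s_4 = 6; s_5 = 38; s_6 = 18; s_7 = 20; s_8 = 45; s_9 = 38.
Since s_9 = s_5 = 38, the sequence is eventually periodic: after a pre-period of length 4 it cycles with period 4.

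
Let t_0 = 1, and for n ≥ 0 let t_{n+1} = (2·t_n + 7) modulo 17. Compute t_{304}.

1

We have t_0 = 1; t_1 = 9; t_2 = 8; t_3 = 6; t_4 = 2; t_5 = 11; t_6 = 12; t_7 = 14; t_8 = 1.
Since t_8 = t_0 = 1, the sequence is periodic with period 8.
So t_{304} = t_{0 + ((304-0) mod 8)} = t_0 = 1.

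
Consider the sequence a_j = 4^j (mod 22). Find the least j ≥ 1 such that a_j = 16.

We have a_0 = 1,  a_1 = 4,  a_2 = 16,  a_3 = 20,  a_4 = 14,  a_5 = 12,  a_6 = 4.
Since a_6 = a_1 = 4, the sequence is eventually periodic: after a pre-period of length 1 it cycles with period 5.
The value 16 first appears (with j ≥ 1) at a_2.

2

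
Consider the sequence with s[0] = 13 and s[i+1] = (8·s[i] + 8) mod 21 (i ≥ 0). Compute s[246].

Computing terms: s[0] = 13; s[1] = 7; s[2] = 1; s[3] = 16; s[4] = 10; s[5] = 4; s[6] = 19; s[7] = 13.
Since s[7] = s[0] = 13, the sequence is periodic with period 7.
(246 - 0) mod 7 = 1, so s[246] = s[1] = 7.

7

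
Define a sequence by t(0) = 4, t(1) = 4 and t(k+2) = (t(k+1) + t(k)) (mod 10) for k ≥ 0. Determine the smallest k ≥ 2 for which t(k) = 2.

Listing terms: t(0) = 4, t(1) = 4, t(2) = 8, t(3) = 2, t(4) = 0, t(5) = 2, t(6) = 2, t(7) = 4, t(8) = 6, t(9) = 0, t(10) = 6, t(11) = 6, t(12) = 2, t(13) = 8, t(14) = 0, t(15) = 8, t(16) = 8, t(17) = 6, t(18) = 4, t(19) = 0, t(20) = 4, t(21) = 4.
Since (t(20), t(21)) = (t(0), t(1)) = (4, 4) (two consecutive terms determine the rest), the sequence is periodic with period 20.
The value 2 first appears (with k ≥ 2) at t(3).

3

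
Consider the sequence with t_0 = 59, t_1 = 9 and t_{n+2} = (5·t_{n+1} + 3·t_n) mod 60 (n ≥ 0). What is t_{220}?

51

We have t_0 = 59, t_1 = 9, t_2 = 42, t_3 = 57, t_4 = 51, t_5 = 6, t_6 = 3, t_7 = 33, t_8 = 54, t_9 = 9, t_{10} = 27, t_{11} = 42, t_{12} = 51, t_{13} = 21, t_{14} = 18, t_{15} = 33, t_{16} = 39, t_{17} = 54, t_{18} = 27, t_{19} = 57, t_{20} = 6, t_{21} = 21, t_{22} = 3, t_{23} = 18, t_{24} = 39, t_{25} = 9, t_{26} = 42.
Since (t_{25}, t_{26}) = (t_1, t_2) = (9, 42) (two consecutive terms determine the rest), the sequence is eventually periodic: after a pre-period of length 1 it cycles with period 24.
For n ≥ 1, t_n depends only on (n - 1) mod 24. (220 - 1) mod 24 = 3, so t_{220} = t_4 = 51.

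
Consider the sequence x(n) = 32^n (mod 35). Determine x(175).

We have x(0) = 1, x(1) = 32, x(2) = 9, x(3) = 8, x(4) = 11, x(5) = 2, x(6) = 29, x(7) = 18, x(8) = 16, x(9) = 22, x(10) = 4, x(11) = 23, x(12) = 1.
The sequence repeats with period 12.
(175 - 0) mod 12 = 7, so x(175) = x(7) = 18.

18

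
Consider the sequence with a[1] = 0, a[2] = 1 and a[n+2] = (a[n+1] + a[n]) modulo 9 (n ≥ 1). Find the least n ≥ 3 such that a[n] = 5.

Computing terms: a[1] = 0,  a[2] = 1,  a[3] = 1,  a[4] = 2,  a[5] = 3,  a[6] = 5,  a[7] = 8,  a[8] = 4,  a[9] = 3,  a[10] = 7,  a[11] = 1,  a[12] = 8,  a[13] = 0,  a[14] = 8,  a[15] = 8,  a[16] = 7,  a[17] = 6,  a[18] = 4,  a[19] = 1,  a[20] = 5,  a[21] = 6,  a[22] = 2,  a[23] = 8,  a[24] = 1,  a[25] = 0,  a[26] = 1.
Since (a[25], a[26]) = (a[1], a[2]) = (0, 1) (two consecutive terms determine the rest), the sequence is periodic with period 24.
The value 5 first appears (with n ≥ 3) at a[6].

6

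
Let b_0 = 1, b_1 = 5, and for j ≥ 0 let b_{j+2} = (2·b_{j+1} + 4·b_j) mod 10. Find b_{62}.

Listing terms: b_0 = 1, b_1 = 5, b_2 = 4, b_3 = 8, b_4 = 2, b_5 = 6, b_6 = 0, b_7 = 4, b_8 = 8.
Since (b_7, b_8) = (b_2, b_3) = (4, 8) (two consecutive terms determine the rest), the sequence is eventually periodic: after a pre-period of length 2 it cycles with period 5.
For j ≥ 2, b_j depends only on (j - 2) mod 5. (62 - 2) mod 5 = 0, so b_{62} = b_2 = 4.

4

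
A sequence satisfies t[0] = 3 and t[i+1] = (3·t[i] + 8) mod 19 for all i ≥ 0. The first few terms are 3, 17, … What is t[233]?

11

We have t[0] = 3,  t[1] = 17,  t[2] = 2,  t[3] = 14,  t[4] = 12,  t[5] = 6,  t[6] = 7,  t[7] = 10,  t[8] = 0,  t[9] = 8,  t[10] = 13,  t[11] = 9,  t[12] = 16,  t[13] = 18,  t[14] = 5,  t[15] = 4,  t[16] = 1,  t[17] = 11,  t[18] = 3.
Since t[18] = t[0] = 3, the sequence is periodic with period 18.
(233 - 0) mod 18 = 17, so t[233] = t[17] = 11.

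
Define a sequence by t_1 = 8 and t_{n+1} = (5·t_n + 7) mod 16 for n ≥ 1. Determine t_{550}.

Computing terms: t_1 = 8; t_2 = 15; t_3 = 2; t_4 = 1; t_5 = 12; t_6 = 3; t_7 = 6; t_8 = 5; t_9 = 0; t_{10} = 7; t_{11} = 10; t_{12} = 9; t_{13} = 4; t_{14} = 11; t_{15} = 14; t_{16} = 13; t_{17} = 8.
The sequence repeats with period 16.
(550 - 1) mod 16 = 5, so t_{550} = t_6 = 3.

3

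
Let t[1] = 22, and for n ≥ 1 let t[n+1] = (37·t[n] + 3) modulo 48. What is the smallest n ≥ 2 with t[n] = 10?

Listing terms: t[1] = 22,  t[2] = 1,  t[3] = 40,  t[4] = 43,  t[5] = 10,  t[6] = 37,  t[7] = 28,  t[8] = 31,  t[9] = 46,  t[10] = 25,  t[11] = 16,  t[12] = 19,  t[13] = 34,  t[14] = 13,  t[15] = 4,  t[16] = 7,  t[17] = 22.
Since t[17] = t[1] = 22, the sequence is periodic with period 16.
The value 10 first appears (with n ≥ 2) at t[5].

5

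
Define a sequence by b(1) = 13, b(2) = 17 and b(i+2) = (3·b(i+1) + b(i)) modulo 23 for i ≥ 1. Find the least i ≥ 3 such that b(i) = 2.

We have b(1) = 13,  b(2) = 17,  b(3) = 18,  b(4) = 2,  b(5) = 1,  b(6) = 5,  b(7) = 16,  b(8) = 7,  b(9) = 14,  b(10) = 3,  b(11) = 0,  b(12) = 3,  b(13) = 9,  b(14) = 7,  b(15) = 7,  b(16) = 5,  b(17) = 22,  b(18) = 2,  b(19) = 5,  b(20) = 17,  b(21) = 10,  b(22) = 1,  b(23) = 13,  b(24) = 17.
Since (b(23), b(24)) = (b(1), b(2)) = (13, 17) (two consecutive terms determine the rest), the sequence is periodic with period 22.
The value 2 first appears (with i ≥ 3) at b(4).

4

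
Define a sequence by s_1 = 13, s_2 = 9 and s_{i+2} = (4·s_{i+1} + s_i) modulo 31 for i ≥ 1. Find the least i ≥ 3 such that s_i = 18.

3

Computing terms: s_1 = 13,  s_2 = 9,  s_3 = 18,  s_4 = 19,  s_5 = 1,  s_6 = 23,  s_7 = 0,  s_8 = 23,  s_9 = 30,  s_{10} = 19,  s_{11} = 13,  s_{12} = 9.
The sequence repeats with period 10.
The value 18 first appears (with i ≥ 3) at s_3.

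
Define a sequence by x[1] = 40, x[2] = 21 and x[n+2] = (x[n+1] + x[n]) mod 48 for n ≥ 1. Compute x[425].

7

Computing terms: x[1] = 40, x[2] = 21, x[3] = 13, x[4] = 34, x[5] = 47, x[6] = 33, x[7] = 32, x[8] = 17, x[9] = 1, x[10] = 18, x[11] = 19, x[12] = 37, x[13] = 8, x[14] = 45, x[15] = 5, x[16] = 2, x[17] = 7, x[18] = 9, x[19] = 16, x[20] = 25, x[21] = 41, x[22] = 18, x[23] = 11, x[24] = 29, x[25] = 40, x[26] = 21.
Since (x[25], x[26]) = (x[1], x[2]) = (40, 21) (two consecutive terms determine the rest), the sequence is periodic with period 24.
So x[425] = x[1 + ((425-1) mod 24)] = x[17] = 7.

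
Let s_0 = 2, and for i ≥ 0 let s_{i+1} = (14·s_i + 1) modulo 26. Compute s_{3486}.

17

Listing terms: s_0 = 2; s_1 = 3; s_2 = 17; s_3 = 5; s_4 = 19; s_5 = 7; s_6 = 21; s_7 = 9; s_8 = 23; s_9 = 11; s_{10} = 25; s_{11} = 13; s_{12} = 1; s_{13} = 15; s_{14} = 3.
Since s_{14} = s_1 = 3, the sequence is eventually periodic: after a pre-period of length 1 it cycles with period 13.
For i ≥ 1, s_i depends only on (i - 1) mod 13. (3486 - 1) mod 13 = 1, so s_{3486} = s_2 = 17.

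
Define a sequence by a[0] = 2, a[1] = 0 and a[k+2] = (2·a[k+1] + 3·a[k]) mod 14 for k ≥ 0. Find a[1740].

2

We have a[0] = 2, a[1] = 0, a[2] = 6, a[3] = 12, a[4] = 0, a[5] = 8, a[6] = 2, a[7] = 0.
Since (a[6], a[7]) = (a[0], a[1]) = (2, 0) (two consecutive terms determine the rest), the sequence is periodic with period 6.
(1740 - 0) mod 6 = 0, so a[1740] = a[0] = 2.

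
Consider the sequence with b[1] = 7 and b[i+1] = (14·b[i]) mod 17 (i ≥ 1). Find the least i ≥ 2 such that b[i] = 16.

6

We have b[1] = 7, b[2] = 13, b[3] = 12, b[4] = 15, b[5] = 6, b[6] = 16, b[7] = 3, b[8] = 8, b[9] = 10, b[10] = 4, b[11] = 5, b[12] = 2, b[13] = 11, b[14] = 1, b[15] = 14, b[16] = 9, b[17] = 7.
Since b[17] = b[1] = 7, the sequence is periodic with period 16.
The value 16 first appears (with i ≥ 2) at b[6].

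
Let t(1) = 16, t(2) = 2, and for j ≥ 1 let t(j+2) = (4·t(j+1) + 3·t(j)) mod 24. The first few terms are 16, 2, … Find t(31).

t(1) = 16; t(2) = 2; t(3) = 8; t(4) = 14; t(5) = 8; t(6) = 2; t(7) = 8.
Since (t(6), t(7)) = (t(2), t(3)) = (2, 8) (two consecutive terms determine the rest), the sequence is eventually periodic: after a pre-period of length 1 it cycles with period 4.
For j ≥ 2, t(j) depends only on (j - 2) mod 4. (31 - 2) mod 4 = 1, so t(31) = t(3) = 8.

8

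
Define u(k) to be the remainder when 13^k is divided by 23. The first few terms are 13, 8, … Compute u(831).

u(1) = 13; u(2) = 8; u(3) = 12; u(4) = 18; u(5) = 4; u(6) = 6; u(7) = 9; u(8) = 2; u(9) = 3; u(10) = 16; u(11) = 1; u(12) = 13.
The sequence repeats with period 11.
So u(831) = u(1 + ((831-1) mod 11)) = u(6) = 6.

6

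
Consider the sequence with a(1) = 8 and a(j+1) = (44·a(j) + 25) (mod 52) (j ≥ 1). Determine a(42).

13

Listing terms: a(1) = 8, a(2) = 13, a(3) = 25, a(4) = 33, a(5) = 21, a(6) = 13.
Since a(6) = a(2) = 13, the sequence is eventually periodic: after a pre-period of length 1 it cycles with period 4.
For j ≥ 2, a(j) depends only on (j - 2) mod 4. (42 - 2) mod 4 = 0, so a(42) = a(2) = 13.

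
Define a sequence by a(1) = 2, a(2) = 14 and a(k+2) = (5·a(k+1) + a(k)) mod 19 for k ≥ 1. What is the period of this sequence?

40

Listing terms: a(1) = 2, a(2) = 14, a(3) = 15, a(4) = 13, a(5) = 4, a(6) = 14, a(7) = 17, a(8) = 4, a(9) = 18, a(10) = 18, a(11) = 13, a(12) = 7, a(13) = 10, a(14) = 0, a(15) = 10, a(16) = 12, a(17) = 13, a(18) = 1, a(19) = 18, a(20) = 15, a(21) = 17, a(22) = 5, a(23) = 4, a(24) = 6, a(25) = 15, a(26) = 5, a(27) = 2, a(28) = 15, a(29) = 1, a(30) = 1, a(31) = 6, a(32) = 12, a(33) = 9, a(34) = 0, a(35) = 9, a(36) = 7, a(37) = 6, a(38) = 18, a(39) = 1, a(40) = 4, a(41) = 2, a(42) = 14.
Since (a(41), a(42)) = (a(1), a(2)) = (2, 14) (two consecutive terms determine the rest), the sequence is periodic with period 40.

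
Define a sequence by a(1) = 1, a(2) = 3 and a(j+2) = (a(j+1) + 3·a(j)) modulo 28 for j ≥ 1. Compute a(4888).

Listing terms: a(1) = 1, a(2) = 3, a(3) = 6, a(4) = 15, a(5) = 5, a(6) = 22, a(7) = 9, a(8) = 19, a(9) = 18, a(10) = 19, a(11) = 17, a(12) = 18, a(13) = 13, a(14) = 11, a(15) = 22, a(16) = 27, a(17) = 9, a(18) = 6, a(19) = 5, a(20) = 23, a(21) = 10, a(22) = 23, a(23) = 25, a(24) = 10, a(25) = 1, a(26) = 3.
The sequence repeats with period 24.
So a(4888) = a(1 + ((4888-1) mod 24)) = a(16) = 27.

27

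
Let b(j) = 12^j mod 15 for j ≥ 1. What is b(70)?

b(1) = 12; b(2) = 9; b(3) = 3; b(4) = 6; b(5) = 12.
Since b(5) = b(1) = 12, the sequence is periodic with period 4.
So b(70) = b(1 + ((70-1) mod 4)) = b(2) = 9.

9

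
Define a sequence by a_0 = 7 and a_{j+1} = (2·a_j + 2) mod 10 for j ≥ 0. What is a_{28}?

2

Listing terms: a_0 = 7; a_1 = 6; a_2 = 4; a_3 = 0; a_4 = 2; a_5 = 6.
Since a_5 = a_1 = 6, the sequence is eventually periodic: after a pre-period of length 1 it cycles with period 4.
For j ≥ 1, a_j depends only on (j - 1) mod 4. (28 - 1) mod 4 = 3, so a_{28} = a_4 = 2.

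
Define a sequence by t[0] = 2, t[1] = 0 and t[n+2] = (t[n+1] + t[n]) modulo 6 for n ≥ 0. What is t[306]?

Computing terms: t[0] = 2,  t[1] = 0,  t[2] = 2,  t[3] = 2,  t[4] = 4,  t[5] = 0,  t[6] = 4,  t[7] = 4,  t[8] = 2,  t[9] = 0.
The sequence repeats with period 8.
So t[306] = t[0 + ((306-0) mod 8)] = t[2] = 2.

2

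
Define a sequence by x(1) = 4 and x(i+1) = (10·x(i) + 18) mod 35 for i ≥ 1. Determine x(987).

Listing terms: x(1) = 4, x(2) = 23, x(3) = 3, x(4) = 13, x(5) = 8, x(6) = 28, x(7) = 18, x(8) = 23.
Since x(8) = x(2) = 23, the sequence is eventually periodic: after a pre-period of length 1 it cycles with period 6.
For i ≥ 2, x(i) depends only on (i - 2) mod 6. (987 - 2) mod 6 = 1, so x(987) = x(3) = 3.

3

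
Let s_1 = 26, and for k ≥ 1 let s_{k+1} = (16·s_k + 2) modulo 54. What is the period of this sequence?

27

Listing terms: s_1 = 26,  s_2 = 40,  s_3 = 48,  s_4 = 14,  s_5 = 10,  s_6 = 0,  s_7 = 2,  s_8 = 34,  s_9 = 6,  s_{10} = 44,  s_{11} = 4,  s_{12} = 12,  s_{13} = 32,  s_{14} = 28,  s_{15} = 18,  s_{16} = 20,  s_{17} = 52,  s_{18} = 24,  s_{19} = 8,  s_{20} = 22,  s_{21} = 30,  s_{22} = 50,  s_{23} = 46,  s_{24} = 36,  s_{25} = 38,  s_{26} = 16,  s_{27} = 42,  s_{28} = 26.
The sequence repeats with period 27.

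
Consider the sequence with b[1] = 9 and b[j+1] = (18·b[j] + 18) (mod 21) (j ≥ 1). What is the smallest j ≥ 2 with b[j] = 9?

We have b[1] = 9, b[2] = 12, b[3] = 3, b[4] = 9.
The sequence repeats with period 3.
The value 9 next appears (with j ≥ 2) at b[4].

4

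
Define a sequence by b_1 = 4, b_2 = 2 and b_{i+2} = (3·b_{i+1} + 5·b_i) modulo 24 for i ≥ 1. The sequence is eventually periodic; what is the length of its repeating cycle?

We have b_1 = 4, b_2 = 2, b_3 = 2, b_4 = 16, b_5 = 10, b_6 = 14, b_7 = 20, b_8 = 10, b_9 = 10, b_{10} = 8, b_{11} = 2, b_{12} = 22, b_{13} = 4, b_{14} = 2.
The sequence repeats with period 12.

12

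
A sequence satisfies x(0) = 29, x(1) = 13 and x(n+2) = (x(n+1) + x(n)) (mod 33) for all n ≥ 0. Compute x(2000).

29

x(0) = 29, x(1) = 13, x(2) = 9, x(3) = 22, x(4) = 31, x(5) = 20, x(6) = 18, x(7) = 5, x(8) = 23, x(9) = 28, x(10) = 18, x(11) = 13, x(12) = 31, x(13) = 11, x(14) = 9, x(15) = 20, x(16) = 29, x(17) = 16, x(18) = 12, x(19) = 28, x(20) = 7, x(21) = 2, x(22) = 9, x(23) = 11, x(24) = 20, x(25) = 31, x(26) = 18, x(27) = 16, x(28) = 1, x(29) = 17, x(30) = 18, x(31) = 2, x(32) = 20, x(33) = 22, x(34) = 9, x(35) = 31, x(36) = 7, x(37) = 5, x(38) = 12, x(39) = 17, x(40) = 29, x(41) = 13.
The sequence repeats with period 40.
(2000 - 0) mod 40 = 0, so x(2000) = x(0) = 29.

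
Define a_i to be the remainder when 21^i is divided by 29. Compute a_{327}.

27

a_0 = 1,  a_1 = 21,  a_2 = 6,  a_3 = 10,  a_4 = 7,  a_5 = 2,  a_6 = 13,  a_7 = 12,  a_8 = 20,  a_9 = 14,  a_{10} = 4,  a_{11} = 26,  a_{12} = 24,  a_{13} = 11,  a_{14} = 28,  a_{15} = 8,  a_{16} = 23,  a_{17} = 19,  a_{18} = 22,  a_{19} = 27,  a_{20} = 16,  a_{21} = 17,  a_{22} = 9,  a_{23} = 15,  a_{24} = 25,  a_{25} = 3,  a_{26} = 5,  a_{27} = 18,  a_{28} = 1.
The sequence repeats with period 28.
So a_{327} = a_{0 + ((327-0) mod 28)} = a_{19} = 27.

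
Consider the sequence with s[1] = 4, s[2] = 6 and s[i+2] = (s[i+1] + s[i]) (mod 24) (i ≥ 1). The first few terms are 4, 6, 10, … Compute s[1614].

18

We have s[1] = 4,  s[2] = 6,  s[3] = 10,  s[4] = 16,  s[5] = 2,  s[6] = 18,  s[7] = 20,  s[8] = 14,  s[9] = 10,  s[10] = 0,  s[11] = 10,  s[12] = 10,  s[13] = 20,  s[14] = 6,  s[15] = 2,  s[16] = 8,  s[17] = 10,  s[18] = 18,  s[19] = 4,  s[20] = 22,  s[21] = 2,  s[22] = 0,  s[23] = 2,  s[24] = 2,  s[25] = 4,  s[26] = 6.
Since (s[25], s[26]) = (s[1], s[2]) = (4, 6) (two consecutive terms determine the rest), the sequence is periodic with period 24.
So s[1614] = s[1 + ((1614-1) mod 24)] = s[6] = 18.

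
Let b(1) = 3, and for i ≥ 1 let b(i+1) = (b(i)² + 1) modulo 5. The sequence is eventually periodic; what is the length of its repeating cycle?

3

Computing terms: b(1) = 3,  b(2) = 0,  b(3) = 1,  b(4) = 2,  b(5) = 0.
Since b(5) = b(2) = 0, the sequence is eventually periodic: after a pre-period of length 1 it cycles with period 3.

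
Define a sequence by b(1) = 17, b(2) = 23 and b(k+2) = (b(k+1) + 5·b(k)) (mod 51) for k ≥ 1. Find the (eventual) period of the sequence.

48

b(1) = 17; b(2) = 23; b(3) = 6; b(4) = 19; b(5) = 49; b(6) = 42; b(7) = 32; b(8) = 38; b(9) = 45; b(10) = 31; b(11) = 1; b(12) = 3; b(13) = 8; b(14) = 23; b(15) = 12; b(16) = 25; b(17) = 34; b(18) = 6; b(19) = 23; b(20) = 2; b(21) = 15; b(22) = 25; b(23) = 49; b(24) = 21; b(25) = 11; b(26) = 14; b(27) = 18; b(28) = 37; b(29) = 25; b(30) = 6; b(31) = 29; b(32) = 8; b(33) = 0; b(34) = 40; b(35) = 40; b(36) = 36; b(37) = 32; b(38) = 8; b(39) = 15; b(40) = 4; b(41) = 28; b(42) = 48; b(43) = 35; b(44) = 20; b(45) = 42; b(46) = 40; b(47) = 46; b(48) = 42; b(49) = 17; b(50) = 23.
Since (b(49), b(50)) = (b(1), b(2)) = (17, 23) (two consecutive terms determine the rest), the sequence is periodic with period 48.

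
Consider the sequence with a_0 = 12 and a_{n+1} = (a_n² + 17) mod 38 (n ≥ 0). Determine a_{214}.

Computing terms: a_0 = 12, a_1 = 9, a_2 = 22, a_3 = 7, a_4 = 28, a_5 = 3, a_6 = 26, a_7 = 9.
Since a_7 = a_1 = 9, the sequence is eventually periodic: after a pre-period of length 1 it cycles with period 6.
For n ≥ 1, a_n depends only on (n - 1) mod 6. (214 - 1) mod 6 = 3, so a_{214} = a_4 = 28.

28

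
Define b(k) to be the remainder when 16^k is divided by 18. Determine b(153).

10

Computing terms: b(0) = 1, b(1) = 16, b(2) = 4, b(3) = 10, b(4) = 16.
Since b(4) = b(1) = 16, the sequence is eventually periodic: after a pre-period of length 1 it cycles with period 3.
For k ≥ 1, b(k) depends only on (k - 1) mod 3. (153 - 1) mod 3 = 2, so b(153) = b(3) = 10.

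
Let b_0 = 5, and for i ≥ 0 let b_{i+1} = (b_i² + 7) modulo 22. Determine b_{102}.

5

We have b_0 = 5, b_1 = 10, b_2 = 19, b_3 = 16, b_4 = 21, b_5 = 8, b_6 = 5.
The sequence repeats with period 6.
(102 - 0) mod 6 = 0, so b_{102} = b_0 = 5.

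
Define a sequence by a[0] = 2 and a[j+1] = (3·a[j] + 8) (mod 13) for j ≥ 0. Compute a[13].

We have a[0] = 2,  a[1] = 1,  a[2] = 11,  a[3] = 2.
Since a[3] = a[0] = 2, the sequence is periodic with period 3.
(13 - 0) mod 3 = 1, so a[13] = a[1] = 1.

1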